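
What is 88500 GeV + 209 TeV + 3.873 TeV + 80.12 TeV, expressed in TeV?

381.493 TeV

In TeV:
  88500 GeV = 88500e-3 TeV = 88.5
  209 TeV → 209
  3.873 TeV → 3.873
  80.12 TeV → 80.12
Sum: 88.5 + 209 + 3.873 + 80.12 = 381.493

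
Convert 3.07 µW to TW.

0.00000000000000000307 TW

micro = 1e-6, tera = 1e12; factor is 1e-18.
3.07 × 1e-18 = 0.00000000000000000307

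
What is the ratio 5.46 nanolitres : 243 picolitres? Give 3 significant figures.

(5.46 × 10^-9) / (243 × 10^-12) = 0.02247 × 10^3

22.5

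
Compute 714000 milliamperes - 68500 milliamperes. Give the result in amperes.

645.5 amperes

In amperes:
  714000 milliamperes = 714000 × 10⁻³ amperes = 714
  68500 milliamperes = 68500 × 10⁻³ amperes = 68.5
Difference: 714 - 68.5 = 645.5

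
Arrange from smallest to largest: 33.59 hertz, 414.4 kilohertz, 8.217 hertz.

8.217 hertz < 33.59 hertz < 414.4 kilohertz

33.59 hertz = 33.59 hertz
414.4 kilohertz = 414400 hertz
8.217 hertz = 8.217 hertz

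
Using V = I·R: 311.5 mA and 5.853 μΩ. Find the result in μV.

311.5 × 10⁻³ × 5.853 × 10⁻⁶ = 1823.2095 × 10⁻⁹ V

1.8232095 μV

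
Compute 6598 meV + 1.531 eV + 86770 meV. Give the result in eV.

94.899 eV

In eV:
  6598 meV = 6598 × 10^-3 eV = 6.598
  1.531 eV → 1.531
  86770 meV = 86770 × 10^-3 eV = 86.77
Sum: 6.598 + 1.531 + 86.77 = 94.899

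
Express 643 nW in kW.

nano = 10^-9, kilo = 10^3; factor is 10^-12.
643 × 10^-12 = 0.000000000643

0.000000000643 kW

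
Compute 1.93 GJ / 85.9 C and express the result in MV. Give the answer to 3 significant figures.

(1.93 × 10⁹) / (85.9) = 0.022468 × 10⁹ V

22.5 MV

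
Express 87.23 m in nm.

(no prefix) = 10⁰, nano = 10⁻⁹; factor is 10⁹.
87.23 × 10⁹ = 87230000000

87230000000 nm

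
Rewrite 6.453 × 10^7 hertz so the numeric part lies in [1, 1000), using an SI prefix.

= 64.53 × 10^6 hertz; 10^6 is mega.

64.53 megahertz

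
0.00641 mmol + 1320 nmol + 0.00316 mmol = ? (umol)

In umol:
  0.00641 mmol = 0.00641 × 10^3 umol = 6.41
  1320 nmol = 1320 × 10^-3 umol = 1.32
  0.00316 mmol = 0.00316 × 10^3 umol = 3.16
Sum: 6.41 + 1.32 + 3.16 = 10.89

10.89 umol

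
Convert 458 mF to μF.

milli = 10^-3, micro = 10^-6; factor is 10^3.
458 × 10^3 = 458000

458000 μF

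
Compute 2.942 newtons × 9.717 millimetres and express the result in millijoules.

28.587414 millijoules

2.942 × 9.717 × 10⁻³ = 28.587414 × 10⁻³ J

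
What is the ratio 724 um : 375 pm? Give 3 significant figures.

1930000

(724 × 10^-6) / (375 × 10^-12) = 1.931 × 10^6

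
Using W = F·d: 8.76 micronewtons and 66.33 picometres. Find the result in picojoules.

0.0005810508 picojoules

8.76 × 10⁻⁶ × 66.33 × 10⁻¹² = 581.0508 × 10⁻¹⁸ J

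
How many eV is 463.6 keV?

463600 eV

kilo = 10^3, (no prefix) = 10^0; factor is 10^3.
463.6 × 10^3 = 463600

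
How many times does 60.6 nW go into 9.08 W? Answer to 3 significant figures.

150000000

(9.08) / (60.6 × 10⁻⁹) = 0.1498 × 10⁹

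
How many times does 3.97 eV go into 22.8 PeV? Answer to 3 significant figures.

(22.8 × 10^15) / (3.97) = 5.743 × 10^15

5740000000000000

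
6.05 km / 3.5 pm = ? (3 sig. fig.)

1730000000000000

(6.05 × 10³) / (3.5 × 10⁻¹²) = 1.729 × 10¹⁵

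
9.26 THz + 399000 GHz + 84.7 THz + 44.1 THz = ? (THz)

In THz:
  9.26 THz → 9.26
  399000 GHz = 399000 × 10⁻³ THz = 399
  84.7 THz → 84.7
  44.1 THz → 44.1
Sum: 9.26 + 399 + 84.7 + 44.1 = 537.06

537.06 THz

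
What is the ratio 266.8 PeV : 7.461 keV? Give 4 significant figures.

35760000000000

(266.8e15) / (7.461e3) = 35.759e12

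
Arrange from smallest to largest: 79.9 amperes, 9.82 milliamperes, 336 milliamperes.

79.9 amperes = 79.9 amperes
9.82 milliamperes = 0.00982 amperes
336 milliamperes = 0.336 amperes

9.82 milliamperes < 336 milliamperes < 79.9 amperes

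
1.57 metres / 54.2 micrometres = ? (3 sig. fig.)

(1.57) / (54.2 × 10^-6) = 0.02897 × 10^6

29000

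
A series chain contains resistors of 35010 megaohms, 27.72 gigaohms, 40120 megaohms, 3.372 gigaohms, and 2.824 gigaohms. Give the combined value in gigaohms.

109.046 gigaohms

In gigaohms:
  35010 megaohms = 35010 × 10⁻³ gigaohms = 35.01
  27.72 gigaohms → 27.72
  40120 megaohms = 40120 × 10⁻³ gigaohms = 40.12
  3.372 gigaohms → 3.372
  2.824 gigaohms → 2.824
Sum: 35.01 + 27.72 + 40.12 + 3.372 + 2.824 = 109.046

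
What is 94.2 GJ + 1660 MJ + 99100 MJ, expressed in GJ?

194.96 GJ

In GJ:
  94.2 GJ → 94.2
  1660 MJ = 1660 × 10⁻³ GJ = 1.66
  99100 MJ = 99100 × 10⁻³ GJ = 99.1
Sum: 94.2 + 1.66 + 99.1 = 194.96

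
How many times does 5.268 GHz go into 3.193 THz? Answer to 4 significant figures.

(3.193 × 10^12) / (5.268 × 10^9) = 0.60611 × 10^3

606.1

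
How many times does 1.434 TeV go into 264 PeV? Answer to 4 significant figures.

184100

(264 × 10¹⁵) / (1.434 × 10¹²) = 184.1 × 10³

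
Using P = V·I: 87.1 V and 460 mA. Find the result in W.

40.066 W

87.1 × 460 × 10^-3 = 40066 × 10^-3 W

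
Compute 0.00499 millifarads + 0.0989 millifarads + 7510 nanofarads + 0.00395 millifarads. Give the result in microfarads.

In microfarads:
  0.00499 millifarads = 0.00499 × 10^3 microfarads = 4.99
  0.0989 millifarads = 0.0989 × 10^3 microfarads = 98.9
  7510 nanofarads = 7510 × 10^-3 microfarads = 7.51
  0.00395 millifarads = 0.00395 × 10^3 microfarads = 3.95
Sum: 4.99 + 98.9 + 7.51 + 3.95 = 115.35

115.35 microfarads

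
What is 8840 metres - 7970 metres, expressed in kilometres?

In kilometres:
  8840 metres = 8840 × 10⁻³ kilometres = 8.84
  7970 metres = 7970 × 10⁻³ kilometres = 7.97
Difference: 8.84 - 7.97 = 0.87

0.87 kilometres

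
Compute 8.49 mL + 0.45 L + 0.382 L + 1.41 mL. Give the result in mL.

841.9 mL

In mL:
  8.49 mL → 8.49
  0.45 L = 0.45e3 mL = 450
  0.382 L = 0.382e3 mL = 382
  1.41 mL → 1.41
Sum: 8.49 + 450 + 382 + 1.41 = 841.9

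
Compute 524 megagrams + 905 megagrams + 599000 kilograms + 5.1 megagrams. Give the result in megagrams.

In megagrams:
  524 megagrams → 524
  905 megagrams → 905
  599000 kilograms = 599000e-3 megagrams = 599
  5.1 megagrams → 5.1
Sum: 524 + 905 + 599 + 5.1 = 2033.1

2033.1 megagrams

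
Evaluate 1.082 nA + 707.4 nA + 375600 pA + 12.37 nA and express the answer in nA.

1096.452 nA

In nA:
  1.082 nA → 1.082
  707.4 nA → 707.4
  375600 pA = 375600 × 10⁻³ nA = 375.6
  12.37 nA → 12.37
Sum: 1.082 + 707.4 + 375.6 + 12.37 = 1096.452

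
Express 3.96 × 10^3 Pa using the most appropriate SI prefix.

3.96 kPa

= 3.96 × 10^3 Pa; 10^3 is kilo.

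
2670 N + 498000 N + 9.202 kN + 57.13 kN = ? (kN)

In kN:
  2670 N = 2670 × 10^-3 kN = 2.67
  498000 N = 498000 × 10^-3 kN = 498
  9.202 kN → 9.202
  57.13 kN → 57.13
Sum: 2.67 + 498 + 9.202 + 57.13 = 567.002

567.002 kN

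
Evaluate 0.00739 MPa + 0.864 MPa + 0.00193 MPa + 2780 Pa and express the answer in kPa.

In kPa:
  0.00739 MPa = 0.00739e3 kPa = 7.39
  0.864 MPa = 0.864e3 kPa = 864
  0.00193 MPa = 0.00193e3 kPa = 1.93
  2780 Pa = 2780e-3 kPa = 2.78
Sum: 7.39 + 864 + 1.93 + 2.78 = 876.1

876.1 kPa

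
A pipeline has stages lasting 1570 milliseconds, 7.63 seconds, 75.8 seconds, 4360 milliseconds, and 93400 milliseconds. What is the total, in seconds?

182.76 seconds

In seconds:
  1570 milliseconds = 1570 × 10^-3 seconds = 1.57
  7.63 seconds → 7.63
  75.8 seconds → 75.8
  4360 milliseconds = 4360 × 10^-3 seconds = 4.36
  93400 milliseconds = 93400 × 10^-3 seconds = 93.4
Sum: 1.57 + 7.63 + 75.8 + 4.36 + 93.4 = 182.76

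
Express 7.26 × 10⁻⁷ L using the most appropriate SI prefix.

726 nL

= 726 × 10⁻⁹ L; 10⁻⁹ is nano.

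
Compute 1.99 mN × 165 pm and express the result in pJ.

0.32835 pJ

1.99 × 10^-3 × 165 × 10^-12 = 328.35 × 10^-15 J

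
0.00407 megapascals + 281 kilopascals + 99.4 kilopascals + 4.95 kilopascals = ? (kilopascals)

In kilopascals:
  0.00407 megapascals = 0.00407e3 kilopascals = 4.07
  281 kilopascals → 281
  99.4 kilopascals → 99.4
  4.95 kilopascals → 4.95
Sum: 4.07 + 281 + 99.4 + 4.95 = 389.42

389.42 kilopascals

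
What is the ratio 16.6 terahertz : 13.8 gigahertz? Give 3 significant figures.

(16.6 × 10^12) / (13.8 × 10^9) = 1.203 × 10^3

1200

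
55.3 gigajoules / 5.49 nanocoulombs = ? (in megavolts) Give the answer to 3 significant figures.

(55.3e9) / (5.49e-9) = 10.073e18 V

10100000000000 megavolts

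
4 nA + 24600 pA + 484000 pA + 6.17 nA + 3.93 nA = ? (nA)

In nA:
  4 nA → 4
  24600 pA = 24600e-3 nA = 24.6
  484000 pA = 484000e-3 nA = 484
  6.17 nA → 6.17
  3.93 nA → 3.93
Sum: 4 + 24.6 + 484 + 6.17 + 3.93 = 522.7

522.7 nA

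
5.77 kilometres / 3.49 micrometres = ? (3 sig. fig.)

1650000000

(5.77e3) / (3.49e-6) = 1.653e9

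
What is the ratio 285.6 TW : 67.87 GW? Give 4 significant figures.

4208

(285.6e12) / (67.87e9) = 4.208e3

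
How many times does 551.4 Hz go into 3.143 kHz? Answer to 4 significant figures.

5.700

(3.143 × 10^3) / (551.4) = 0.0057 × 10^3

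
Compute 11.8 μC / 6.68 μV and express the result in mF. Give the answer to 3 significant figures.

(11.8e-6) / (6.68e-6) = 1.7665 F

1770 mF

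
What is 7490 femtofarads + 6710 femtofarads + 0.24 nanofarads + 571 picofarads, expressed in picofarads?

In picofarads:
  7490 femtofarads = 7490 × 10^-3 picofarads = 7.49
  6710 femtofarads = 6710 × 10^-3 picofarads = 6.71
  0.24 nanofarads = 0.24 × 10^3 picofarads = 240
  571 picofarads → 571
Sum: 7.49 + 6.71 + 240 + 571 = 825.2

825.2 picofarads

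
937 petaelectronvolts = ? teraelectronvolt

937000 teraelectronvolts

peta = 10^15, tera = 10^12; factor is 10^3.
937 × 10^3 = 937000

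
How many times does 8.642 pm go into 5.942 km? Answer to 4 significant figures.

(5.942 × 10³) / (8.642 × 10⁻¹²) = 0.68757 × 10¹⁵

687600000000000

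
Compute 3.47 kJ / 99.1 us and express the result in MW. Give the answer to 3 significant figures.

(3.47 × 10³) / (99.1 × 10⁻⁶) = 0.035015 × 10⁹ W

35.0 MW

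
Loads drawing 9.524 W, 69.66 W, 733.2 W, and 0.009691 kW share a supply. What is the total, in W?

822.075 W

In W:
  9.524 W → 9.524
  69.66 W → 69.66
  733.2 W → 733.2
  0.009691 kW = 0.009691e3 W = 9.691
Sum: 9.524 + 69.66 + 733.2 + 9.691 = 822.075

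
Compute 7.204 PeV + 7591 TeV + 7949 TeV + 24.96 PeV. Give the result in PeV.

In PeV:
  7.204 PeV → 7.204
  7591 TeV = 7591e-3 PeV = 7.591
  7949 TeV = 7949e-3 PeV = 7.949
  24.96 PeV → 24.96
Sum: 7.204 + 7.591 + 7.949 + 24.96 = 47.704

47.704 PeV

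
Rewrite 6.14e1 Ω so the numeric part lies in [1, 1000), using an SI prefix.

61.4 Ω

= 61.4 Ω; mantissa already in [1, 1000).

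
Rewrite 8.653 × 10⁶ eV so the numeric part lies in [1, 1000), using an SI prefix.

= 8.653 × 10⁶ eV; 10⁶ is mega.

8.653 MeV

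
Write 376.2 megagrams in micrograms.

mega = 1e6, micro = 1e-6; factor is 1e12.
376.2 × 1e12 = 376200000000000

376200000000000 micrograms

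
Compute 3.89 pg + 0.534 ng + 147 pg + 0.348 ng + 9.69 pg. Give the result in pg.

In pg:
  3.89 pg → 3.89
  0.534 ng = 0.534 × 10³ pg = 534
  147 pg → 147
  0.348 ng = 0.348 × 10³ pg = 348
  9.69 pg → 9.69
Sum: 3.89 + 534 + 147 + 348 + 9.69 = 1042.58

1042.58 pg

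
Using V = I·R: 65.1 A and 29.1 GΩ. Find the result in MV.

65.1 × 29.1e9 = 1894.41e9 V

1894410 MV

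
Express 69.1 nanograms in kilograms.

nano = 10⁻⁹, kilo = 10³; factor is 10⁻¹².
69.1 × 10⁻¹² = 0.0000000000691

0.0000000000691 kilograms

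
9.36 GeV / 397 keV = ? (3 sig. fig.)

(9.36e9) / (397e3) = 0.02358e6

23600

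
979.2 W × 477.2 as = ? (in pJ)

979.2 × 477.2 × 10⁻¹⁸ = 467274.24 × 10⁻¹⁸ J

0.46727424 pJ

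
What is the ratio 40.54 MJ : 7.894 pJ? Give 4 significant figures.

(40.54 × 10⁶) / (7.894 × 10⁻¹²) = 5.1355 × 10¹⁸

5136000000000000000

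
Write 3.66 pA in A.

pico = 1e-12, (no prefix) = 1e0; factor is 1e-12.
3.66 × 1e-12 = 0.00000000000366

0.00000000000366 A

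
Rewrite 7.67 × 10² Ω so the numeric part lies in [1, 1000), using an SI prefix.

767 Ω

= 767 Ω; mantissa already in [1, 1000).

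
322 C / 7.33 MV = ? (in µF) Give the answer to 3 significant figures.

43.9 µF

(322) / (7.33e6) = 43.929e-6 F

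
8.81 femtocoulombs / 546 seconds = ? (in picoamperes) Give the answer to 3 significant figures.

0.0000161 picoamperes

(8.81e-15) / (546) = 0.016136e-15 A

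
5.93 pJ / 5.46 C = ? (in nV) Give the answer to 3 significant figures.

(5.93 × 10⁻¹²) / (5.46) = 1.0861 × 10⁻¹² V

0.00109 nV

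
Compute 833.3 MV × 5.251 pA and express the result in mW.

4.3756583 mW

833.3 × 10⁶ × 5.251 × 10⁻¹² = 4375.6583 × 10⁻⁶ W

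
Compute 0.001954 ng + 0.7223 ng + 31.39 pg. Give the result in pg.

In pg:
  0.001954 ng = 0.001954 × 10^3 pg = 1.954
  0.7223 ng = 0.7223 × 10^3 pg = 722.3
  31.39 pg → 31.39
Sum: 1.954 + 722.3 + 31.39 = 755.644

755.644 pg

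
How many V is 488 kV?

488000 V

kilo = 10³, (no prefix) = 10⁰; factor is 10³.
488 × 10³ = 488000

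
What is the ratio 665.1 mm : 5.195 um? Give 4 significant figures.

(665.1 × 10^-3) / (5.195 × 10^-6) = 128.03 × 10^3

128000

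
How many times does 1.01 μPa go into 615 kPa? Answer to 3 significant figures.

(615e3) / (1.01e-6) = 608.9e9

609000000000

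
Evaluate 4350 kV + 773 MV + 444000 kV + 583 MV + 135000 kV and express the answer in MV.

In MV:
  4350 kV = 4350 × 10⁻³ MV = 4.35
  773 MV → 773
  444000 kV = 444000 × 10⁻³ MV = 444
  583 MV → 583
  135000 kV = 135000 × 10⁻³ MV = 135
Sum: 4.35 + 773 + 444 + 583 + 135 = 1939.35

1939.35 MV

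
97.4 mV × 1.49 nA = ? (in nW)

0.145126 nW

97.4 × 10^-3 × 1.49 × 10^-9 = 145.126 × 10^-12 W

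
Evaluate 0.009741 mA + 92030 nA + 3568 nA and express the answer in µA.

105.339 µA

In µA:
  0.009741 mA = 0.009741e3 µA = 9.741
  92030 nA = 92030e-3 µA = 92.03
  3568 nA = 3568e-3 µA = 3.568
Sum: 9.741 + 92.03 + 3.568 = 105.339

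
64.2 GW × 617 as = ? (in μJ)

39.6114 μJ

64.2e9 × 617e-18 = 39611.4e-9 J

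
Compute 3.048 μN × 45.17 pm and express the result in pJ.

0.00013767816 pJ

3.048 × 10^-6 × 45.17 × 10^-12 = 137.67816 × 10^-18 J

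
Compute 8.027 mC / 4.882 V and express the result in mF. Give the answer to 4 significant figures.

1.644 mF

(8.027e-3) / (4.882) = 1.6442e-3 F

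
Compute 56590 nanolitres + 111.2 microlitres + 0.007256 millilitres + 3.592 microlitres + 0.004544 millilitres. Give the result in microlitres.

In microlitres:
  56590 nanolitres = 56590 × 10^-3 microlitres = 56.59
  111.2 microlitres → 111.2
  0.007256 millilitres = 0.007256 × 10^3 microlitres = 7.256
  3.592 microlitres → 3.592
  0.004544 millilitres = 0.004544 × 10^3 microlitres = 4.544
Sum: 56.59 + 111.2 + 7.256 + 3.592 + 4.544 = 183.182

183.182 microlitres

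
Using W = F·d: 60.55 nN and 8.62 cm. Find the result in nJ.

60.55 × 10⁻⁹ × 8.62 × 10⁻² = 521.941 × 10⁻¹¹ J

5.21941 nJ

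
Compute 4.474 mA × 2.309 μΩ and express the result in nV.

4.474e-3 × 2.309e-6 = 10.330466e-9 V

10.330466 nV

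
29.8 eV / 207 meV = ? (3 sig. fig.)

144

(29.8) / (207e-3) = 0.144e3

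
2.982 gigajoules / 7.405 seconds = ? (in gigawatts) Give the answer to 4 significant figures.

(2.982e9) / (7.405) = 0.402701e9 W

0.4027 gigawatts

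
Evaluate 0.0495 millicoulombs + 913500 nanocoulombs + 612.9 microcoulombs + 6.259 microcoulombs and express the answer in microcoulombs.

In microcoulombs:
  0.0495 millicoulombs = 0.0495 × 10^3 microcoulombs = 49.5
  913500 nanocoulombs = 913500 × 10^-3 microcoulombs = 913.5
  612.9 microcoulombs → 612.9
  6.259 microcoulombs → 6.259
Sum: 49.5 + 913.5 + 612.9 + 6.259 = 1582.159

1582.159 microcoulombs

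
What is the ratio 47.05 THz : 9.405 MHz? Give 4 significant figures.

(47.05e12) / (9.405e6) = 5.0027e6

5003000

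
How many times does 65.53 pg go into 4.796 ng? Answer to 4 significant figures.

(4.796 × 10⁻⁹) / (65.53 × 10⁻¹²) = 0.073188 × 10³

73.19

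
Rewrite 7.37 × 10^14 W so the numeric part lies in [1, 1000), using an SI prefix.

737 TW

= 737 × 10^12 W; 10^12 is tera.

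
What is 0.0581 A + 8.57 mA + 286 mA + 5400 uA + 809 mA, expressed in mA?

In mA:
  0.0581 A = 0.0581 × 10³ mA = 58.1
  8.57 mA → 8.57
  286 mA → 286
  5400 uA = 5400 × 10⁻³ mA = 5.4
  809 mA → 809
Sum: 58.1 + 8.57 + 286 + 5.4 + 809 = 1167.07

1167.07 mA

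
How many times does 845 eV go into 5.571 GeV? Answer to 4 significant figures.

6593000

(5.571 × 10⁹) / (845) = 0.0065929 × 10⁹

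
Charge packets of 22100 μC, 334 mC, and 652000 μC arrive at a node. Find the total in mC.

In mC:
  22100 μC = 22100e-3 mC = 22.1
  334 mC → 334
  652000 μC = 652000e-3 mC = 652
Sum: 22.1 + 334 + 652 = 1008.1

1008.1 mC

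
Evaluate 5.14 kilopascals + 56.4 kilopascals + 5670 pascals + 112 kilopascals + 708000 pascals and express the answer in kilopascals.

887.21 kilopascals

In kilopascals:
  5.14 kilopascals → 5.14
  56.4 kilopascals → 56.4
  5670 pascals = 5670 × 10⁻³ kilopascals = 5.67
  112 kilopascals → 112
  708000 pascals = 708000 × 10⁻³ kilopascals = 708
Sum: 5.14 + 56.4 + 5.67 + 112 + 708 = 887.21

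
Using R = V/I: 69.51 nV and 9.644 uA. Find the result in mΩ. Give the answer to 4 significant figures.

7.208 mΩ

(69.51e-9) / (9.644e-6) = 7.20759e-3 Ω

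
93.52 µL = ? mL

0.09352 mL

micro = 10⁻⁶, milli = 10⁻³; factor is 10⁻³.
93.52 × 10⁻³ = 0.09352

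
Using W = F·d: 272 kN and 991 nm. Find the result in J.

0.269552 J

272 × 10³ × 991 × 10⁻⁹ = 269552 × 10⁻⁶ J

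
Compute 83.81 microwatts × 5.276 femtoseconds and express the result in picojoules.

0.00000044218156 picojoules

83.81 × 10⁻⁶ × 5.276 × 10⁻¹⁵ = 442.18156 × 10⁻²¹ J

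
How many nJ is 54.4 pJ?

pico = 10^-12, nano = 10^-9; factor is 10^-3.
54.4 × 10^-3 = 0.0544

0.0544 nJ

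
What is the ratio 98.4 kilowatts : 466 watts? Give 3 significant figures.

(98.4 × 10³) / (466) = 0.2112 × 10³

211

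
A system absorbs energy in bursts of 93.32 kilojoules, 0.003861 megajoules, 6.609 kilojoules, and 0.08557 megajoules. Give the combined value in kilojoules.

In kilojoules:
  93.32 kilojoules → 93.32
  0.003861 megajoules = 0.003861 × 10^3 kilojoules = 3.861
  6.609 kilojoules → 6.609
  0.08557 megajoules = 0.08557 × 10^3 kilojoules = 85.57
Sum: 93.32 + 3.861 + 6.609 + 85.57 = 189.36

189.36 kilojoules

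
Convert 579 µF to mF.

micro = 10⁻⁶, milli = 10⁻³; factor is 10⁻³.
579 × 10⁻³ = 0.579

0.579 mF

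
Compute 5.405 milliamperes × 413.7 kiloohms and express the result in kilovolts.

5.405e-3 × 413.7e3 = 2236.0485 V

2.2360485 kilovolts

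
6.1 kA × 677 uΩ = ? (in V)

6.1 × 10³ × 677 × 10⁻⁶ = 4129.7 × 10⁻³ V

4.1297 V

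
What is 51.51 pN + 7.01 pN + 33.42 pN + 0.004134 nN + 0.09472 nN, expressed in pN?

190.794 pN

In pN:
  51.51 pN → 51.51
  7.01 pN → 7.01
  33.42 pN → 33.42
  0.004134 nN = 0.004134 × 10³ pN = 4.134
  0.09472 nN = 0.09472 × 10³ pN = 94.72
Sum: 51.51 + 7.01 + 33.42 + 4.134 + 94.72 = 190.794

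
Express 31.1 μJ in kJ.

micro = 1e-6, kilo = 1e3; factor is 1e-9.
31.1 × 1e-9 = 0.0000000311

0.0000000311 kJ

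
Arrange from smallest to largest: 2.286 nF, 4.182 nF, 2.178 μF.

2.286 nF = 0.000000002286 F
4.182 nF = 0.000000004182 F
2.178 μF = 0.000002178 F

2.286 nF < 4.182 nF < 2.178 μF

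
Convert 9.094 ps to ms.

pico = 1e-12, milli = 1e-3; factor is 1e-9.
9.094 × 1e-9 = 0.000000009094

0.000000009094 ms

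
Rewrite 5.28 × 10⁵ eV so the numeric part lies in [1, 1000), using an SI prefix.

528 keV

= 528 × 10³ eV; 10³ is kilo.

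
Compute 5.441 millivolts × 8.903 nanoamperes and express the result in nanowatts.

5.441 × 10⁻³ × 8.903 × 10⁻⁹ = 48.441223 × 10⁻¹² W

0.048441223 nanowatts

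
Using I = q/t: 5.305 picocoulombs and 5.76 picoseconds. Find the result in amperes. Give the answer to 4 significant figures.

(5.305 × 10^-12) / (5.76 × 10^-12) = 0.921007 A

0.9210 amperes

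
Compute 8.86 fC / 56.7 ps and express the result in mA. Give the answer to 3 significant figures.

0.156 mA

(8.86e-15) / (56.7e-12) = 0.15626e-3 A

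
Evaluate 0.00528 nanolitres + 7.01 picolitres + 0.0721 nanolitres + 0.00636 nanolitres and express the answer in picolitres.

90.75 picolitres

In picolitres:
  0.00528 nanolitres = 0.00528 × 10³ picolitres = 5.28
  7.01 picolitres → 7.01
  0.0721 nanolitres = 0.0721 × 10³ picolitres = 72.1
  0.00636 nanolitres = 0.00636 × 10³ picolitres = 6.36
Sum: 5.28 + 7.01 + 72.1 + 6.36 = 90.75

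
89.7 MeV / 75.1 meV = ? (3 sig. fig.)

(89.7 × 10⁶) / (75.1 × 10⁻³) = 1.194 × 10⁹

1190000000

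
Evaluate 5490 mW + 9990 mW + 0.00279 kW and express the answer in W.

18.27 W

In W:
  5490 mW = 5490 × 10^-3 W = 5.49
  9990 mW = 9990 × 10^-3 W = 9.99
  0.00279 kW = 0.00279 × 10^3 W = 2.79
Sum: 5.49 + 9.99 + 2.79 = 18.27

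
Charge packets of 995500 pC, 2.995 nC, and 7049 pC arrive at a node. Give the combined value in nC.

1005.544 nC

In nC:
  995500 pC = 995500 × 10⁻³ nC = 995.5
  2.995 nC → 2.995
  7049 pC = 7049 × 10⁻³ nC = 7.049
Sum: 995.5 + 2.995 + 7.049 = 1005.544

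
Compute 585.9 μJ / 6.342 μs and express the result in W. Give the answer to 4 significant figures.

92.38 W

(585.9e-6) / (6.342e-6) = 92.3841 W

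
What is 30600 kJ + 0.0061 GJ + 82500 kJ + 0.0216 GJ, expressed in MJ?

140.8 MJ

In MJ:
  30600 kJ = 30600 × 10⁻³ MJ = 30.6
  0.0061 GJ = 0.0061 × 10³ MJ = 6.1
  82500 kJ = 82500 × 10⁻³ MJ = 82.5
  0.0216 GJ = 0.0216 × 10³ MJ = 21.6
Sum: 30.6 + 6.1 + 82.5 + 21.6 = 140.8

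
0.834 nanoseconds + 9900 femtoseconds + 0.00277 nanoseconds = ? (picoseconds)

846.67 picoseconds

In picoseconds:
  0.834 nanoseconds = 0.834 × 10³ picoseconds = 834
  9900 femtoseconds = 9900 × 10⁻³ picoseconds = 9.9
  0.00277 nanoseconds = 0.00277 × 10³ picoseconds = 2.77
Sum: 834 + 9.9 + 2.77 = 846.67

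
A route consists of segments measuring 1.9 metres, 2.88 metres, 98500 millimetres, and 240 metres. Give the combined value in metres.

In metres:
  1.9 metres → 1.9
  2.88 metres → 2.88
  98500 millimetres = 98500 × 10^-3 metres = 98.5
  240 metres → 240
Sum: 1.9 + 2.88 + 98.5 + 240 = 343.28

343.28 metres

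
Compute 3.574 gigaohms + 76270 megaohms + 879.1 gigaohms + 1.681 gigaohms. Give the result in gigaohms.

In gigaohms:
  3.574 gigaohms → 3.574
  76270 megaohms = 76270e-3 gigaohms = 76.27
  879.1 gigaohms → 879.1
  1.681 gigaohms → 1.681
Sum: 3.574 + 76.27 + 879.1 + 1.681 = 960.625

960.625 gigaohms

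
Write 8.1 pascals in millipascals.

(no prefix) = 10^0, milli = 10^-3; factor is 10^3.
8.1 × 10^3 = 8100

8100 millipascals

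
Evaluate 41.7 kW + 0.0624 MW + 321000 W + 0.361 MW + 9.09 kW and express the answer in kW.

795.19 kW

In kW:
  41.7 kW → 41.7
  0.0624 MW = 0.0624e3 kW = 62.4
  321000 W = 321000e-3 kW = 321
  0.361 MW = 0.361e3 kW = 361
  9.09 kW → 9.09
Sum: 41.7 + 62.4 + 321 + 361 + 9.09 = 795.19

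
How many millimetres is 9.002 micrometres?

0.009002 millimetres

micro = 1e-6, milli = 1e-3; factor is 1e-3.
9.002 × 1e-3 = 0.009002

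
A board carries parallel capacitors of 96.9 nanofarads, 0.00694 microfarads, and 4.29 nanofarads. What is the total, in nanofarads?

108.13 nanofarads

In nanofarads:
  96.9 nanofarads → 96.9
  0.00694 microfarads = 0.00694 × 10^3 nanofarads = 6.94
  4.29 nanofarads → 4.29
Sum: 96.9 + 6.94 + 4.29 = 108.13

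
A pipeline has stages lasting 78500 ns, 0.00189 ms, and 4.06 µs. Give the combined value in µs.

84.45 µs

In µs:
  78500 ns = 78500 × 10^-3 µs = 78.5
  0.00189 ms = 0.00189 × 10^3 µs = 1.89
  4.06 µs → 4.06
Sum: 78.5 + 1.89 + 4.06 = 84.45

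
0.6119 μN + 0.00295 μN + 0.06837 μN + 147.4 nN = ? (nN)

In nN:
  0.6119 μN = 0.6119 × 10^3 nN = 611.9
  0.00295 μN = 0.00295 × 10^3 nN = 2.95
  0.06837 μN = 0.06837 × 10^3 nN = 68.37
  147.4 nN → 147.4
Sum: 611.9 + 2.95 + 68.37 + 147.4 = 830.62

830.62 nN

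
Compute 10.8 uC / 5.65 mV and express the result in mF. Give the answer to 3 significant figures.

(10.8e-6) / (5.65e-3) = 1.9115e-3 F

1.91 mF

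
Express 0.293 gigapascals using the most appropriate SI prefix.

293 megapascals

= 293 × 10⁶ pascals; 10⁶ is mega.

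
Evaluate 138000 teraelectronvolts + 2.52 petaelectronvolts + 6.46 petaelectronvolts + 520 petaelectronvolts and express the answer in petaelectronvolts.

666.98 petaelectronvolts

In petaelectronvolts:
  138000 teraelectronvolts = 138000 × 10⁻³ petaelectronvolts = 138
  2.52 petaelectronvolts → 2.52
  6.46 petaelectronvolts → 6.46
  520 petaelectronvolts → 520
Sum: 138 + 2.52 + 6.46 + 520 = 666.98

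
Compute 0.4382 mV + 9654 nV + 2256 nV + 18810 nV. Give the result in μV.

In μV:
  0.4382 mV = 0.4382 × 10³ μV = 438.2
  9654 nV = 9654 × 10⁻³ μV = 9.654
  2256 nV = 2256 × 10⁻³ μV = 2.256
  18810 nV = 18810 × 10⁻³ μV = 18.81
Sum: 438.2 + 9.654 + 2.256 + 18.81 = 468.92

468.92 μV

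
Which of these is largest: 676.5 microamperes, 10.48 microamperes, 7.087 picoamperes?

676.5 microamperes

676.5 microamperes = 0.0006765 amperes
10.48 microamperes = 0.00001048 amperes
7.087 picoamperes = 0.000000000007087 amperes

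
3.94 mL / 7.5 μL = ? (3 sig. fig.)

(3.94 × 10^-3) / (7.5 × 10^-6) = 0.5253 × 10^3

525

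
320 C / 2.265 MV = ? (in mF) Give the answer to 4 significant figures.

0.1413 mF

(320) / (2.265e6) = 141.28e-6 F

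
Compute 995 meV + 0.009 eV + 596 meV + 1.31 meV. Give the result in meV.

1601.31 meV

In meV:
  995 meV → 995
  0.009 eV = 0.009 × 10³ meV = 9
  596 meV → 596
  1.31 meV → 1.31
Sum: 995 + 9 + 596 + 1.31 = 1601.31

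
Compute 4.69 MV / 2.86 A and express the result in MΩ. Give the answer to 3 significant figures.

(4.69 × 10^6) / (2.86) = 1.6399 × 10^6 Ω

1.64 MΩ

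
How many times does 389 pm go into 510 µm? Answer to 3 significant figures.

1310000

(510e-6) / (389e-12) = 1.311e6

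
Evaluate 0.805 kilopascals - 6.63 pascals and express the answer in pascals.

In pascals:
  0.805 kilopascals = 0.805e3 pascals = 805
  6.63 pascals → 6.63
Difference: 805 - 6.63 = 798.37

798.37 pascals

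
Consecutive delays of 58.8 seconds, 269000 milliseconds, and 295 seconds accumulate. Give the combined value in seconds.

622.8 seconds

In seconds:
  58.8 seconds → 58.8
  269000 milliseconds = 269000e-3 seconds = 269
  295 seconds → 295
Sum: 58.8 + 269 + 295 = 622.8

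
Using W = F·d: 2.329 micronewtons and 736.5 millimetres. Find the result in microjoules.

1.7153085 microjoules

2.329e-6 × 736.5e-3 = 1715.3085e-9 J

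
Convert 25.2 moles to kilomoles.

0.0252 kilomoles

(no prefix) = 1e0, kilo = 1e3; factor is 1e-3.
25.2 × 1e-3 = 0.0252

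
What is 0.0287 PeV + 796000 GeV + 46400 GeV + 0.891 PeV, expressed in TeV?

1762.1 TeV

In TeV:
  0.0287 PeV = 0.0287 × 10^3 TeV = 28.7
  796000 GeV = 796000 × 10^-3 TeV = 796
  46400 GeV = 46400 × 10^-3 TeV = 46.4
  0.891 PeV = 0.891 × 10^3 TeV = 891
Sum: 28.7 + 796 + 46.4 + 891 = 1762.1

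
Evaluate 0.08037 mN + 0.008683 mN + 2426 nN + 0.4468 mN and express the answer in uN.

538.279 uN

In uN:
  0.08037 mN = 0.08037 × 10^3 uN = 80.37
  0.008683 mN = 0.008683 × 10^3 uN = 8.683
  2426 nN = 2426 × 10^-3 uN = 2.426
  0.4468 mN = 0.4468 × 10^3 uN = 446.8
Sum: 80.37 + 8.683 + 2.426 + 446.8 = 538.279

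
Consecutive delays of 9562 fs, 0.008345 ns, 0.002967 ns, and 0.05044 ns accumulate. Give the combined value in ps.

71.314 ps

In ps:
  9562 fs = 9562 × 10⁻³ ps = 9.562
  0.008345 ns = 0.008345 × 10³ ps = 8.345
  0.002967 ns = 0.002967 × 10³ ps = 2.967
  0.05044 ns = 0.05044 × 10³ ps = 50.44
Sum: 9.562 + 8.345 + 2.967 + 50.44 = 71.314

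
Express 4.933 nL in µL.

nano = 1e-9, micro = 1e-6; factor is 1e-3.
4.933 × 1e-3 = 0.004933

0.004933 µL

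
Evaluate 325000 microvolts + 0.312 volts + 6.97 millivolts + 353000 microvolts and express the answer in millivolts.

In millivolts:
  325000 microvolts = 325000 × 10^-3 millivolts = 325
  0.312 volts = 0.312 × 10^3 millivolts = 312
  6.97 millivolts → 6.97
  353000 microvolts = 353000 × 10^-3 millivolts = 353
Sum: 325 + 312 + 6.97 + 353 = 996.97

996.97 millivolts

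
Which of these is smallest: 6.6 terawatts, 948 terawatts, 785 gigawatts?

785 gigawatts

6.6 terawatts = 6600000000000 watts
948 terawatts = 948000000000000 watts
785 gigawatts = 785000000000 watts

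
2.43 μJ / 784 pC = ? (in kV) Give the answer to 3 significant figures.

(2.43e-6) / (784e-12) = 0.0030995e6 V

3.10 kV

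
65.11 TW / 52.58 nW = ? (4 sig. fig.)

1238000000000000000000

(65.11e12) / (52.58e-9) = 1.2383e21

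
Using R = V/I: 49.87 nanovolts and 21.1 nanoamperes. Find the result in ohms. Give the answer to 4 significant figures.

2.364 ohms

(49.87 × 10⁻⁹) / (21.1 × 10⁻⁹) = 2.36351 Ω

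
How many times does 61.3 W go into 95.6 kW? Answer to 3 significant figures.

(95.6 × 10³) / (61.3) = 1.56 × 10³

1560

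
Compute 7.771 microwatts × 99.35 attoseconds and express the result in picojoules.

7.771 × 10⁻⁶ × 99.35 × 10⁻¹⁸ = 772.04885 × 10⁻²⁴ J

0.00000000077204885 picojoules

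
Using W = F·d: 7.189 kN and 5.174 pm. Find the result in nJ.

7.189 × 10³ × 5.174 × 10⁻¹² = 37.195886 × 10⁻⁹ J

37.195886 nJ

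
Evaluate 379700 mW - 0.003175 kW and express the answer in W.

376.525 W

In W:
  379700 mW = 379700 × 10⁻³ W = 379.7
  0.003175 kW = 0.003175 × 10³ W = 3.175
Difference: 379.7 - 3.175 = 376.525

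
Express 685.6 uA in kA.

micro = 10^-6, kilo = 10^3; factor is 10^-9.
685.6 × 10^-9 = 0.0000006856

0.0000006856 kA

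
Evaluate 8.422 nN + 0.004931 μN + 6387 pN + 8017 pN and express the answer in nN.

27.757 nN

In nN:
  8.422 nN → 8.422
  0.004931 μN = 0.004931e3 nN = 4.931
  6387 pN = 6387e-3 nN = 6.387
  8017 pN = 8017e-3 nN = 8.017
Sum: 8.422 + 4.931 + 6.387 + 8.017 = 27.757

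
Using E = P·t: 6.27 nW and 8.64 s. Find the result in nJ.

54.1728 nJ

6.27 × 10⁻⁹ × 8.64 = 54.1728 × 10⁻⁹ J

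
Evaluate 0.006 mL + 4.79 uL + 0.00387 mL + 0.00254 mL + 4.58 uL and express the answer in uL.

In uL:
  0.006 mL = 0.006 × 10^3 uL = 6
  4.79 uL → 4.79
  0.00387 mL = 0.00387 × 10^3 uL = 3.87
  0.00254 mL = 0.00254 × 10^3 uL = 2.54
  4.58 uL → 4.58
Sum: 6 + 4.79 + 3.87 + 2.54 + 4.58 = 21.78

21.78 uL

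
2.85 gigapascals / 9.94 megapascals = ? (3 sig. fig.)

287

(2.85 × 10⁹) / (9.94 × 10⁶) = 0.2867 × 10³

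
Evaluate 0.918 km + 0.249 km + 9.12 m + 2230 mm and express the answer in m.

In m:
  0.918 km = 0.918e3 m = 918
  0.249 km = 0.249e3 m = 249
  9.12 m → 9.12
  2230 mm = 2230e-3 m = 2.23
Sum: 918 + 249 + 9.12 + 2.23 = 1178.35

1178.35 m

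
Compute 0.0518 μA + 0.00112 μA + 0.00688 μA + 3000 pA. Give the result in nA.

In nA:
  0.0518 μA = 0.0518 × 10³ nA = 51.8
  0.00112 μA = 0.00112 × 10³ nA = 1.12
  0.00688 μA = 0.00688 × 10³ nA = 6.88
  3000 pA = 3000 × 10⁻³ nA = 3
Sum: 51.8 + 1.12 + 6.88 + 3 = 62.8

62.8 nA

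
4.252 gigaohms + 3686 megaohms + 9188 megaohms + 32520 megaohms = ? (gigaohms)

In gigaohms:
  4.252 gigaohms → 4.252
  3686 megaohms = 3686 × 10^-3 gigaohms = 3.686
  9188 megaohms = 9188 × 10^-3 gigaohms = 9.188
  32520 megaohms = 32520 × 10^-3 gigaohms = 32.52
Sum: 4.252 + 3.686 + 9.188 + 32.52 = 49.646

49.646 gigaohms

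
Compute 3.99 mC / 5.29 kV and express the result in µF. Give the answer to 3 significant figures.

0.754 µF

(3.99 × 10⁻³) / (5.29 × 10³) = 0.75425 × 10⁻⁶ F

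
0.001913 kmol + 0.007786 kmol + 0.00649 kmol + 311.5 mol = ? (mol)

327.689 mol

In mol:
  0.001913 kmol = 0.001913e3 mol = 1.913
  0.007786 kmol = 0.007786e3 mol = 7.786
  0.00649 kmol = 0.00649e3 mol = 6.49
  311.5 mol → 311.5
Sum: 1.913 + 7.786 + 6.49 + 311.5 = 327.689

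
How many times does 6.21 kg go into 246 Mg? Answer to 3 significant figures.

(246 × 10^6) / (6.21 × 10^3) = 39.61 × 10^3

39600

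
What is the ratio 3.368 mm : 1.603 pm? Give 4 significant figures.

2101000000

(3.368 × 10⁻³) / (1.603 × 10⁻¹²) = 2.1011 × 10⁹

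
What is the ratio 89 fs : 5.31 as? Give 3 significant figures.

16800

(89 × 10⁻¹⁵) / (5.31 × 10⁻¹⁸) = 16.76 × 10³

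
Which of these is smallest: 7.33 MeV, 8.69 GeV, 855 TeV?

7.33 MeV = 7330000 eV
8.69 GeV = 8690000000 eV
855 TeV = 855000000000000 eV

7.33 MeV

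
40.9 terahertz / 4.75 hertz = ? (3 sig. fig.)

(40.9 × 10¹²) / (4.75) = 8.611 × 10¹²

8610000000000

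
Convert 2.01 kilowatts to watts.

2010 watts

kilo = 10^3, (no prefix) = 10^0; factor is 10^3.
2.01 × 10^3 = 2010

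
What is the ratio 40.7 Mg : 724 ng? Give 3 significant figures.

(40.7 × 10^6) / (724 × 10^-9) = 0.05622 × 10^15

56200000000000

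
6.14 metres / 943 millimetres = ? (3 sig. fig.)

6.51

(6.14) / (943 × 10^-3) = 0.006511 × 10^3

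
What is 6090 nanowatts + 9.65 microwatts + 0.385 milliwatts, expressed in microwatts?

In microwatts:
  6090 nanowatts = 6090 × 10⁻³ microwatts = 6.09
  9.65 microwatts → 9.65
  0.385 milliwatts = 0.385 × 10³ microwatts = 385
Sum: 6.09 + 9.65 + 385 = 400.74

400.74 microwatts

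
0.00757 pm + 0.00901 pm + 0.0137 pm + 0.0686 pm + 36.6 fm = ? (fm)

135.48 fm

In fm:
  0.00757 pm = 0.00757 × 10^3 fm = 7.57
  0.00901 pm = 0.00901 × 10^3 fm = 9.01
  0.0137 pm = 0.0137 × 10^3 fm = 13.7
  0.0686 pm = 0.0686 × 10^3 fm = 68.6
  36.6 fm → 36.6
Sum: 7.57 + 9.01 + 13.7 + 68.6 + 36.6 = 135.48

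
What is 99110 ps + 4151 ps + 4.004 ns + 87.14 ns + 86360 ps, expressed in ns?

In ns:
  99110 ps = 99110 × 10⁻³ ns = 99.11
  4151 ps = 4151 × 10⁻³ ns = 4.151
  4.004 ns → 4.004
  87.14 ns → 87.14
  86360 ps = 86360 × 10⁻³ ns = 86.36
Sum: 99.11 + 4.151 + 4.004 + 87.14 + 86.36 = 280.765

280.765 ns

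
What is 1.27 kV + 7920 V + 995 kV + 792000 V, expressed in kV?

In kV:
  1.27 kV → 1.27
  7920 V = 7920e-3 kV = 7.92
  995 kV → 995
  792000 V = 792000e-3 kV = 792
Sum: 1.27 + 7.92 + 995 + 792 = 1796.19

1796.19 kV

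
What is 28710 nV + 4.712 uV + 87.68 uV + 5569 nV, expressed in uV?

126.671 uV

In uV:
  28710 nV = 28710 × 10⁻³ uV = 28.71
  4.712 uV → 4.712
  87.68 uV → 87.68
  5569 nV = 5569 × 10⁻³ uV = 5.569
Sum: 28.71 + 4.712 + 87.68 + 5.569 = 126.671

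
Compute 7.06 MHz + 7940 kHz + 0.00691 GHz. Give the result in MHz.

21.91 MHz

In MHz:
  7.06 MHz → 7.06
  7940 kHz = 7940 × 10⁻³ MHz = 7.94
  0.00691 GHz = 0.00691 × 10³ MHz = 6.91
Sum: 7.06 + 7.94 + 6.91 = 21.91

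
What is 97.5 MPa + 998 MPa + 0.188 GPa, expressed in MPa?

1283.5 MPa

In MPa:
  97.5 MPa → 97.5
  998 MPa → 998
  0.188 GPa = 0.188 × 10^3 MPa = 188
Sum: 97.5 + 998 + 188 = 1283.5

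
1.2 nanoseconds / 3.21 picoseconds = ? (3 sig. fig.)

(1.2 × 10^-9) / (3.21 × 10^-12) = 0.3738 × 10^3

374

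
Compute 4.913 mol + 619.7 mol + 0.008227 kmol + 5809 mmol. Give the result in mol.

638.649 mol

In mol:
  4.913 mol → 4.913
  619.7 mol → 619.7
  0.008227 kmol = 0.008227e3 mol = 8.227
  5809 mmol = 5809e-3 mol = 5.809
Sum: 4.913 + 619.7 + 8.227 + 5.809 = 638.649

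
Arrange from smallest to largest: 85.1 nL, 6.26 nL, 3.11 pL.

3.11 pL < 6.26 nL < 85.1 nL

85.1 nL = 0.0000000851 L
6.26 nL = 0.00000000626 L
3.11 pL = 0.00000000000311 L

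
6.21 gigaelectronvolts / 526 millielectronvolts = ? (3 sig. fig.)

11800000000

(6.21 × 10^9) / (526 × 10^-3) = 0.01181 × 10^12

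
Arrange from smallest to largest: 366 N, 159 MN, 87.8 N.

366 N = 366 N
159 MN = 159000000 N
87.8 N = 87.8 N

87.8 N < 366 N < 159 MN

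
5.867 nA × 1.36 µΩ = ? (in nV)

5.867 × 10⁻⁹ × 1.36 × 10⁻⁶ = 7.97912 × 10⁻¹⁵ V

0.00000797912 nV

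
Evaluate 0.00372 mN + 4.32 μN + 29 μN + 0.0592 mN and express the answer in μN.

96.24 μN

In μN:
  0.00372 mN = 0.00372e3 μN = 3.72
  4.32 μN → 4.32
  29 μN → 29
  0.0592 mN = 0.0592e3 μN = 59.2
Sum: 3.72 + 4.32 + 29 + 59.2 = 96.24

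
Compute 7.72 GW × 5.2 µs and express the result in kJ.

40.144 kJ

7.72 × 10⁹ × 5.2 × 10⁻⁶ = 40.144 × 10³ J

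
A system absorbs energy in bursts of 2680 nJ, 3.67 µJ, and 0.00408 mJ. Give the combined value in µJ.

In µJ:
  2680 nJ = 2680e-3 µJ = 2.68
  3.67 µJ → 3.67
  0.00408 mJ = 0.00408e3 µJ = 4.08
Sum: 2.68 + 3.67 + 4.08 = 10.43

10.43 µJ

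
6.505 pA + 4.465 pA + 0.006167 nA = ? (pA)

In pA:
  6.505 pA → 6.505
  4.465 pA → 4.465
  0.006167 nA = 0.006167 × 10³ pA = 6.167
Sum: 6.505 + 4.465 + 6.167 = 17.137

17.137 pA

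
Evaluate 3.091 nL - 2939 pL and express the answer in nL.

0.152 nL

In nL:
  3.091 nL → 3.091
  2939 pL = 2939 × 10⁻³ nL = 2.939
Difference: 3.091 - 2.939 = 0.152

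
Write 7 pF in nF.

pico = 1e-12, nano = 1e-9; factor is 1e-3.
7 × 1e-3 = 0.007

0.007 nF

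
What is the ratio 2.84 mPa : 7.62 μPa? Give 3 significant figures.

(2.84 × 10⁻³) / (7.62 × 10⁻⁶) = 0.3727 × 10³

373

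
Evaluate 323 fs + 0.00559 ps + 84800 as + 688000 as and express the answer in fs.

In fs:
  323 fs → 323
  0.00559 ps = 0.00559 × 10³ fs = 5.59
  84800 as = 84800 × 10⁻³ fs = 84.8
  688000 as = 688000 × 10⁻³ fs = 688
Sum: 323 + 5.59 + 84.8 + 688 = 1101.39

1101.39 fs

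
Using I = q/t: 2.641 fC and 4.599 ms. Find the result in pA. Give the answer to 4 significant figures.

0.5743 pA

(2.641e-15) / (4.599e-3) = 0.574255e-12 A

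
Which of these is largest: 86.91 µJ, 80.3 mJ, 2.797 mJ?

86.91 µJ = 0.00008691 J
80.3 mJ = 0.0803 J
2.797 mJ = 0.002797 J

80.3 mJ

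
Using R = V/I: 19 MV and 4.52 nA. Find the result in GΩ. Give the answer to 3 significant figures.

4200000 GΩ

(19 × 10^6) / (4.52 × 10^-9) = 4.2035 × 10^15 Ω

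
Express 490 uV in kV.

0.00000049 kV

micro = 10^-6, kilo = 10^3; factor is 10^-9.
490 × 10^-9 = 0.00000049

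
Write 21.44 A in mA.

21440 mA

(no prefix) = 10^0, milli = 10^-3; factor is 10^3.
21.44 × 10^3 = 21440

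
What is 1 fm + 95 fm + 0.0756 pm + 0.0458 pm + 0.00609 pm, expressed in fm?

223.49 fm

In fm:
  1 fm → 1
  95 fm → 95
  0.0756 pm = 0.0756e3 fm = 75.6
  0.0458 pm = 0.0458e3 fm = 45.8
  0.00609 pm = 0.00609e3 fm = 6.09
Sum: 1 + 95 + 75.6 + 45.8 + 6.09 = 223.49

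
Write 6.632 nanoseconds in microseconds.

nano = 10⁻⁹, micro = 10⁻⁶; factor is 10⁻³.
6.632 × 10⁻³ = 0.006632

0.006632 microseconds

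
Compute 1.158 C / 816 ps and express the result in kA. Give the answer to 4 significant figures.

1419000 kA

(1.158) / (816e-12) = 0.00141912e12 A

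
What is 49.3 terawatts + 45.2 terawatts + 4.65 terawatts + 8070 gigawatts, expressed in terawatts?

107.22 terawatts

In terawatts:
  49.3 terawatts → 49.3
  45.2 terawatts → 45.2
  4.65 terawatts → 4.65
  8070 gigawatts = 8070e-3 terawatts = 8.07
Sum: 49.3 + 45.2 + 4.65 + 8.07 = 107.22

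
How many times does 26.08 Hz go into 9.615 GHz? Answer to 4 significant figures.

368700000

(9.615 × 10^9) / (26.08) = 0.36867 × 10^9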